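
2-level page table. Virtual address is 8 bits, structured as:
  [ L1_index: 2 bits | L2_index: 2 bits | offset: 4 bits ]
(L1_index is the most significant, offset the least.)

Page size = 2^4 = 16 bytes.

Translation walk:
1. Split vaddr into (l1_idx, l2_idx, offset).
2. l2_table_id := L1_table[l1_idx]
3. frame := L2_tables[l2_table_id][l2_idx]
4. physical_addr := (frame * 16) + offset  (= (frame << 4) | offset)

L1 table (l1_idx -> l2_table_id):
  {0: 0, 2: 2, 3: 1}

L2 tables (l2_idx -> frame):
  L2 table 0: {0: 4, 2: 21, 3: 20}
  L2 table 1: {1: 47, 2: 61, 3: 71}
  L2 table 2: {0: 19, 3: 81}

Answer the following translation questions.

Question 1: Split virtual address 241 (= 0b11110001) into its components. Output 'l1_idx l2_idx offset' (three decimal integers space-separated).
vaddr = 241 = 0b11110001
  top 2 bits -> l1_idx = 3
  next 2 bits -> l2_idx = 3
  bottom 4 bits -> offset = 1

Answer: 3 3 1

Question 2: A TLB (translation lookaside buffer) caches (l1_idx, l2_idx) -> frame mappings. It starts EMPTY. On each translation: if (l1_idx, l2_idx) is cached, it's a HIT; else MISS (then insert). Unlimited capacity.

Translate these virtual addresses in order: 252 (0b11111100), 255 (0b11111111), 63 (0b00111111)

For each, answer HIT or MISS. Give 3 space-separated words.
Answer: MISS HIT MISS

Derivation:
vaddr=252: (3,3) not in TLB -> MISS, insert
vaddr=255: (3,3) in TLB -> HIT
vaddr=63: (0,3) not in TLB -> MISS, insert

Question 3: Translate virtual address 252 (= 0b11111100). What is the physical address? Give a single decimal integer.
vaddr = 252 = 0b11111100
Split: l1_idx=3, l2_idx=3, offset=12
L1[3] = 1
L2[1][3] = 71
paddr = 71 * 16 + 12 = 1148

Answer: 1148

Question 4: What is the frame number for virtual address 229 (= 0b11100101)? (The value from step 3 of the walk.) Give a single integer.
Answer: 61

Derivation:
vaddr = 229: l1_idx=3, l2_idx=2
L1[3] = 1; L2[1][2] = 61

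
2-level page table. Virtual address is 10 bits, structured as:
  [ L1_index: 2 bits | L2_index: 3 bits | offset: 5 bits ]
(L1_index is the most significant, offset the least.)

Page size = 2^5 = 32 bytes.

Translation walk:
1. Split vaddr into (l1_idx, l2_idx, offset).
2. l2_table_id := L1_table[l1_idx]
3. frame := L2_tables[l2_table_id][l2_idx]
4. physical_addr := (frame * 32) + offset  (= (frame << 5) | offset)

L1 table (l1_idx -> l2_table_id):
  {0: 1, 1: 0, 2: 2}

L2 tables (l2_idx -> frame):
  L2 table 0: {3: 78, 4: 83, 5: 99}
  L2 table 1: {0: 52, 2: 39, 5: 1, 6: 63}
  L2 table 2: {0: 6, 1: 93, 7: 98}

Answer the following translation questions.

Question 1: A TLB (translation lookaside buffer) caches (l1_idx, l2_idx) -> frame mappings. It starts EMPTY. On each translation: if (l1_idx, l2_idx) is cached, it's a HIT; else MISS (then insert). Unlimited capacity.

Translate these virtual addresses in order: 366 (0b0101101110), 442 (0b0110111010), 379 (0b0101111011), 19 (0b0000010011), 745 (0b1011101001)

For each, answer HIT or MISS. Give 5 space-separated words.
vaddr=366: (1,3) not in TLB -> MISS, insert
vaddr=442: (1,5) not in TLB -> MISS, insert
vaddr=379: (1,3) in TLB -> HIT
vaddr=19: (0,0) not in TLB -> MISS, insert
vaddr=745: (2,7) not in TLB -> MISS, insert

Answer: MISS MISS HIT MISS MISS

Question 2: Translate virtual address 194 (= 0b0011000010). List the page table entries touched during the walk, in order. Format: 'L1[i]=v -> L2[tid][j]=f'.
vaddr = 194 = 0b0011000010
Split: l1_idx=0, l2_idx=6, offset=2

Answer: L1[0]=1 -> L2[1][6]=63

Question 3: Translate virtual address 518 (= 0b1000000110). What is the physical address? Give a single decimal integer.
vaddr = 518 = 0b1000000110
Split: l1_idx=2, l2_idx=0, offset=6
L1[2] = 2
L2[2][0] = 6
paddr = 6 * 32 + 6 = 198

Answer: 198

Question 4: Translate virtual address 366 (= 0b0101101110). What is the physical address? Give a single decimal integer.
Answer: 2510

Derivation:
vaddr = 366 = 0b0101101110
Split: l1_idx=1, l2_idx=3, offset=14
L1[1] = 0
L2[0][3] = 78
paddr = 78 * 32 + 14 = 2510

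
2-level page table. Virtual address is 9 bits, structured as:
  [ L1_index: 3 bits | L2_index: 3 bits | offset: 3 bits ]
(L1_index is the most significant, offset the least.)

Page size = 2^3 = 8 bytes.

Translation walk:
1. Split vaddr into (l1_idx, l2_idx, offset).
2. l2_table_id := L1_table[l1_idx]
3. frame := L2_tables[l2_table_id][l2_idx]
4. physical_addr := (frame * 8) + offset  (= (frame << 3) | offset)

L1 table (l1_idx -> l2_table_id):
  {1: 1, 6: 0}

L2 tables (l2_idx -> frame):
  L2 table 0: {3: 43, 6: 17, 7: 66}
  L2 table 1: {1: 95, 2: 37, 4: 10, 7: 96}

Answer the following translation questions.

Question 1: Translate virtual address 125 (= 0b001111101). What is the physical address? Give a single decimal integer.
Answer: 773

Derivation:
vaddr = 125 = 0b001111101
Split: l1_idx=1, l2_idx=7, offset=5
L1[1] = 1
L2[1][7] = 96
paddr = 96 * 8 + 5 = 773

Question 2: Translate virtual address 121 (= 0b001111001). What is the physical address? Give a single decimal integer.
vaddr = 121 = 0b001111001
Split: l1_idx=1, l2_idx=7, offset=1
L1[1] = 1
L2[1][7] = 96
paddr = 96 * 8 + 1 = 769

Answer: 769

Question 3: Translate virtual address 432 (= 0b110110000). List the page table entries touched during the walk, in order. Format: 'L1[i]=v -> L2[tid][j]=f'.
vaddr = 432 = 0b110110000
Split: l1_idx=6, l2_idx=6, offset=0

Answer: L1[6]=0 -> L2[0][6]=17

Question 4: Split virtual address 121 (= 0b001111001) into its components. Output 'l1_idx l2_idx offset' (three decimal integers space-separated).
vaddr = 121 = 0b001111001
  top 3 bits -> l1_idx = 1
  next 3 bits -> l2_idx = 7
  bottom 3 bits -> offset = 1

Answer: 1 7 1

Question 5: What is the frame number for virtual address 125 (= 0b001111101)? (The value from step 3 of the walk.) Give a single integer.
Answer: 96

Derivation:
vaddr = 125: l1_idx=1, l2_idx=7
L1[1] = 1; L2[1][7] = 96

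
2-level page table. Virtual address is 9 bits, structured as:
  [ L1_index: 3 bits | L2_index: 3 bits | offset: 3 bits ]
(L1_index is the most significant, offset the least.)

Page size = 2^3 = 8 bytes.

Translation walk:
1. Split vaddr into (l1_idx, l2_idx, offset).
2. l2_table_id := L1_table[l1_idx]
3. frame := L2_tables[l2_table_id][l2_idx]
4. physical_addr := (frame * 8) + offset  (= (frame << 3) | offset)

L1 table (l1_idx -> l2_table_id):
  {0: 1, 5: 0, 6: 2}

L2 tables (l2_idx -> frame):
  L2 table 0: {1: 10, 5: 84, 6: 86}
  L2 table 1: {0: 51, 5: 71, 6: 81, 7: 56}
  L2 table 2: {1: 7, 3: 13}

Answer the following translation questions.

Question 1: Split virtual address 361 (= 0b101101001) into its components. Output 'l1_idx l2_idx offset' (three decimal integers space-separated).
vaddr = 361 = 0b101101001
  top 3 bits -> l1_idx = 5
  next 3 bits -> l2_idx = 5
  bottom 3 bits -> offset = 1

Answer: 5 5 1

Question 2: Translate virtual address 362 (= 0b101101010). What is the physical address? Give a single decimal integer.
vaddr = 362 = 0b101101010
Split: l1_idx=5, l2_idx=5, offset=2
L1[5] = 0
L2[0][5] = 84
paddr = 84 * 8 + 2 = 674

Answer: 674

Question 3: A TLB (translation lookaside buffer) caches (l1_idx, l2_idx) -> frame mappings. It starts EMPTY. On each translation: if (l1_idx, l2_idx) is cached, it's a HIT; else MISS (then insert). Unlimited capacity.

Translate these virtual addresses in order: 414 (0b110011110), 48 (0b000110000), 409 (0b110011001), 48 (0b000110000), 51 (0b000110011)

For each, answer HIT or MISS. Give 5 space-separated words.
vaddr=414: (6,3) not in TLB -> MISS, insert
vaddr=48: (0,6) not in TLB -> MISS, insert
vaddr=409: (6,3) in TLB -> HIT
vaddr=48: (0,6) in TLB -> HIT
vaddr=51: (0,6) in TLB -> HIT

Answer: MISS MISS HIT HIT HIT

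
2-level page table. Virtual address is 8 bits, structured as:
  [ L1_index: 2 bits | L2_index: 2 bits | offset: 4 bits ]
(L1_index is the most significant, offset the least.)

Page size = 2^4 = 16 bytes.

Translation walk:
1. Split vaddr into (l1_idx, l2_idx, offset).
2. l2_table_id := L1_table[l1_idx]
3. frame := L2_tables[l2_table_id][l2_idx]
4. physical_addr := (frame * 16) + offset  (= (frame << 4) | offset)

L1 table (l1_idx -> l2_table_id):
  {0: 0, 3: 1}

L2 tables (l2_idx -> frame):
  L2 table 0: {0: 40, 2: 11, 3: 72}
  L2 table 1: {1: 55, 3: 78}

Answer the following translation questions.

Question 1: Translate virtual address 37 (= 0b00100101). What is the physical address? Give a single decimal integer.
vaddr = 37 = 0b00100101
Split: l1_idx=0, l2_idx=2, offset=5
L1[0] = 0
L2[0][2] = 11
paddr = 11 * 16 + 5 = 181

Answer: 181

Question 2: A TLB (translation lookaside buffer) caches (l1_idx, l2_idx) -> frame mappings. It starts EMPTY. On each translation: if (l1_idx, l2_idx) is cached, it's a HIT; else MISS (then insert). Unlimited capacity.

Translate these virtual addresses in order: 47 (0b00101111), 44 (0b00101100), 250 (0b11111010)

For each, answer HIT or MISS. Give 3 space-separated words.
vaddr=47: (0,2) not in TLB -> MISS, insert
vaddr=44: (0,2) in TLB -> HIT
vaddr=250: (3,3) not in TLB -> MISS, insert

Answer: MISS HIT MISS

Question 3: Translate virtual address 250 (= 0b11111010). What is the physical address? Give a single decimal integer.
vaddr = 250 = 0b11111010
Split: l1_idx=3, l2_idx=3, offset=10
L1[3] = 1
L2[1][3] = 78
paddr = 78 * 16 + 10 = 1258

Answer: 1258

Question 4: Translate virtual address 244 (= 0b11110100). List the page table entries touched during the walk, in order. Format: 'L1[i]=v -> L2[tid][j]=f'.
Answer: L1[3]=1 -> L2[1][3]=78

Derivation:
vaddr = 244 = 0b11110100
Split: l1_idx=3, l2_idx=3, offset=4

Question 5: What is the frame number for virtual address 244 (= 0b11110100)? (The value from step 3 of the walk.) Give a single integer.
vaddr = 244: l1_idx=3, l2_idx=3
L1[3] = 1; L2[1][3] = 78

Answer: 78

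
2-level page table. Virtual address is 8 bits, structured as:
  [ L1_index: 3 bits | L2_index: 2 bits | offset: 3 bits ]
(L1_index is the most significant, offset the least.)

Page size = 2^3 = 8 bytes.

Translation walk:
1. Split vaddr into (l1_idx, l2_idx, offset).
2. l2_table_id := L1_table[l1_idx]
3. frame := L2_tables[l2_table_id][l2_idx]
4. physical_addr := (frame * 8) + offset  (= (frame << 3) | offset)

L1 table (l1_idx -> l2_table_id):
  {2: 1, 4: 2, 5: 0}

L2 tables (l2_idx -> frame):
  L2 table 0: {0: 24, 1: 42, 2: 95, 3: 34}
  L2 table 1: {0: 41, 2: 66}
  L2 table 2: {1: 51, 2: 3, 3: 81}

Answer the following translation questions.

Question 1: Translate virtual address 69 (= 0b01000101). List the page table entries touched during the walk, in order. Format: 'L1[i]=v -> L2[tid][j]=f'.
Answer: L1[2]=1 -> L2[1][0]=41

Derivation:
vaddr = 69 = 0b01000101
Split: l1_idx=2, l2_idx=0, offset=5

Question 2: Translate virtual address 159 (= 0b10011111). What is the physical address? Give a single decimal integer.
vaddr = 159 = 0b10011111
Split: l1_idx=4, l2_idx=3, offset=7
L1[4] = 2
L2[2][3] = 81
paddr = 81 * 8 + 7 = 655

Answer: 655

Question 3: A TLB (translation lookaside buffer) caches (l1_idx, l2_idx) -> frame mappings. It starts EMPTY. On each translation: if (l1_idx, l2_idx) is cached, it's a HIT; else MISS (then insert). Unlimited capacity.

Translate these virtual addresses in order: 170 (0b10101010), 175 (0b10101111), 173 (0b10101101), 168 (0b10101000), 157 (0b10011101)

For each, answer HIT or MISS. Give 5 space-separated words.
vaddr=170: (5,1) not in TLB -> MISS, insert
vaddr=175: (5,1) in TLB -> HIT
vaddr=173: (5,1) in TLB -> HIT
vaddr=168: (5,1) in TLB -> HIT
vaddr=157: (4,3) not in TLB -> MISS, insert

Answer: MISS HIT HIT HIT MISS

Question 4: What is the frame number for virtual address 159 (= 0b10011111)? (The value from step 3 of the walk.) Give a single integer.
Answer: 81

Derivation:
vaddr = 159: l1_idx=4, l2_idx=3
L1[4] = 2; L2[2][3] = 81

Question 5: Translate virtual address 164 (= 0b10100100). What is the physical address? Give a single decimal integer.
Answer: 196

Derivation:
vaddr = 164 = 0b10100100
Split: l1_idx=5, l2_idx=0, offset=4
L1[5] = 0
L2[0][0] = 24
paddr = 24 * 8 + 4 = 196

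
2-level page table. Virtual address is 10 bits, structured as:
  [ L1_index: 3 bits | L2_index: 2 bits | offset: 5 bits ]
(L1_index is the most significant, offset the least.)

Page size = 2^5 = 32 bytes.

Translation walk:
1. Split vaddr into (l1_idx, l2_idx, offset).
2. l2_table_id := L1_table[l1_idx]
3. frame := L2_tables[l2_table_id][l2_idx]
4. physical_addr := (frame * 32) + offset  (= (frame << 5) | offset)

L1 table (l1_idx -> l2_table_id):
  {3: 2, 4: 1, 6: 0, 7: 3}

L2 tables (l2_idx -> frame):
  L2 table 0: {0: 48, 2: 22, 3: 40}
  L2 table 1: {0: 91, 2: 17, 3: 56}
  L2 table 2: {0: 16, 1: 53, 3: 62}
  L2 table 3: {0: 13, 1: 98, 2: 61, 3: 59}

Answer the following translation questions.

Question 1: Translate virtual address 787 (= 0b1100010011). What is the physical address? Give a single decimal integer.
vaddr = 787 = 0b1100010011
Split: l1_idx=6, l2_idx=0, offset=19
L1[6] = 0
L2[0][0] = 48
paddr = 48 * 32 + 19 = 1555

Answer: 1555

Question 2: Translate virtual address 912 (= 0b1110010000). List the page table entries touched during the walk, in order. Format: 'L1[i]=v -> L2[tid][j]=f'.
Answer: L1[7]=3 -> L2[3][0]=13

Derivation:
vaddr = 912 = 0b1110010000
Split: l1_idx=7, l2_idx=0, offset=16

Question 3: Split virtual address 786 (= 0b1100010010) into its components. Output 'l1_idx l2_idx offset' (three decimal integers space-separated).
Answer: 6 0 18

Derivation:
vaddr = 786 = 0b1100010010
  top 3 bits -> l1_idx = 6
  next 2 bits -> l2_idx = 0
  bottom 5 bits -> offset = 18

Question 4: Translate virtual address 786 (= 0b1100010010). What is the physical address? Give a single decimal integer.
vaddr = 786 = 0b1100010010
Split: l1_idx=6, l2_idx=0, offset=18
L1[6] = 0
L2[0][0] = 48
paddr = 48 * 32 + 18 = 1554

Answer: 1554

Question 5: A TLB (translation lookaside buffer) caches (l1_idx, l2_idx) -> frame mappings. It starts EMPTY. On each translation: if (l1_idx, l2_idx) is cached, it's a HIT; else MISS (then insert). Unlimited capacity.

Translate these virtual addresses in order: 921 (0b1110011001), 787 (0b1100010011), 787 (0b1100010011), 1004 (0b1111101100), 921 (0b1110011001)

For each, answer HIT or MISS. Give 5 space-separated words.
Answer: MISS MISS HIT MISS HIT

Derivation:
vaddr=921: (7,0) not in TLB -> MISS, insert
vaddr=787: (6,0) not in TLB -> MISS, insert
vaddr=787: (6,0) in TLB -> HIT
vaddr=1004: (7,3) not in TLB -> MISS, insert
vaddr=921: (7,0) in TLB -> HIT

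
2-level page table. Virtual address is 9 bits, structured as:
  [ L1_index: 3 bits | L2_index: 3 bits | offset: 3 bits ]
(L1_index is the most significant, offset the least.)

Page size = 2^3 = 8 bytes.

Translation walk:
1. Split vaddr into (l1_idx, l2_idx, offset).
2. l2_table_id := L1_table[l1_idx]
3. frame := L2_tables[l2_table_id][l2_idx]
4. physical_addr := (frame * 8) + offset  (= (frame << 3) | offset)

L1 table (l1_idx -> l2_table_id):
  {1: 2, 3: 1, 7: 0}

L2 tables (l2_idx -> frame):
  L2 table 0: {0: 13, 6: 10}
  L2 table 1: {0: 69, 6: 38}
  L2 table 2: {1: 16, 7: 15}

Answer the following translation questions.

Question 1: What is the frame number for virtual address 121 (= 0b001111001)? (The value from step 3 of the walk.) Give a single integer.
vaddr = 121: l1_idx=1, l2_idx=7
L1[1] = 2; L2[2][7] = 15

Answer: 15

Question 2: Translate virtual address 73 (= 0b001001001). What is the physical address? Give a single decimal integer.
Answer: 129

Derivation:
vaddr = 73 = 0b001001001
Split: l1_idx=1, l2_idx=1, offset=1
L1[1] = 2
L2[2][1] = 16
paddr = 16 * 8 + 1 = 129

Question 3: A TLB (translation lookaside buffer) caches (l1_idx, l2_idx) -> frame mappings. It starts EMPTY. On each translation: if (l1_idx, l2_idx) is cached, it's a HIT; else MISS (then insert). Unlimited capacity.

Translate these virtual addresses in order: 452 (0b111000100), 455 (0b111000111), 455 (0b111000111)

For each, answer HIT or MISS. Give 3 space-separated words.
Answer: MISS HIT HIT

Derivation:
vaddr=452: (7,0) not in TLB -> MISS, insert
vaddr=455: (7,0) in TLB -> HIT
vaddr=455: (7,0) in TLB -> HIT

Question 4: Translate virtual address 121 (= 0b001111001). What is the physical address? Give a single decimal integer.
Answer: 121

Derivation:
vaddr = 121 = 0b001111001
Split: l1_idx=1, l2_idx=7, offset=1
L1[1] = 2
L2[2][7] = 15
paddr = 15 * 8 + 1 = 121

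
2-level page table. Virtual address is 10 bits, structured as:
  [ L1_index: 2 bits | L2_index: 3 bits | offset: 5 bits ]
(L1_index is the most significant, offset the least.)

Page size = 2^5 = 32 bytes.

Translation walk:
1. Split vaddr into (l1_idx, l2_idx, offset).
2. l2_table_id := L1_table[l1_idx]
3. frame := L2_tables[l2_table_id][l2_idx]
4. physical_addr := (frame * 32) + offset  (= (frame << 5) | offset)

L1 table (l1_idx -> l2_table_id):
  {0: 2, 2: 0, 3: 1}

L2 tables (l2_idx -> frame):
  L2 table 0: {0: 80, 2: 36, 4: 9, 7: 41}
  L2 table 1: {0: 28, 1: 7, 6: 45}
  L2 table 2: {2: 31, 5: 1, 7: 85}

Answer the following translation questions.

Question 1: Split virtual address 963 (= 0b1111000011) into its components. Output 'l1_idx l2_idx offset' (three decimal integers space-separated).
Answer: 3 6 3

Derivation:
vaddr = 963 = 0b1111000011
  top 2 bits -> l1_idx = 3
  next 3 bits -> l2_idx = 6
  bottom 5 bits -> offset = 3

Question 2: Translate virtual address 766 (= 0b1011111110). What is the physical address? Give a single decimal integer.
Answer: 1342

Derivation:
vaddr = 766 = 0b1011111110
Split: l1_idx=2, l2_idx=7, offset=30
L1[2] = 0
L2[0][7] = 41
paddr = 41 * 32 + 30 = 1342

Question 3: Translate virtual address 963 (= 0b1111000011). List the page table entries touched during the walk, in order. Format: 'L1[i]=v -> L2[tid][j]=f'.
Answer: L1[3]=1 -> L2[1][6]=45

Derivation:
vaddr = 963 = 0b1111000011
Split: l1_idx=3, l2_idx=6, offset=3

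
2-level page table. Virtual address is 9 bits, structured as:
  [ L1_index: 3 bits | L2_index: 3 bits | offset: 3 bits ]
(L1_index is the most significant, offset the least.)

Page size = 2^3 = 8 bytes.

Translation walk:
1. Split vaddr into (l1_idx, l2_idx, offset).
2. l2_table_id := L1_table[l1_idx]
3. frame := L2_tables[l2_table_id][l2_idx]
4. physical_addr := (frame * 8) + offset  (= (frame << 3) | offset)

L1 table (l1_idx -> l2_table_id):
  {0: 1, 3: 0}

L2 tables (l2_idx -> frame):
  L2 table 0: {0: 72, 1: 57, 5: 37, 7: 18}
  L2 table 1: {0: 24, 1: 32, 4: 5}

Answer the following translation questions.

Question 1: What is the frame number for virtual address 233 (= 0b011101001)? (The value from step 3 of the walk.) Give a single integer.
vaddr = 233: l1_idx=3, l2_idx=5
L1[3] = 0; L2[0][5] = 37

Answer: 37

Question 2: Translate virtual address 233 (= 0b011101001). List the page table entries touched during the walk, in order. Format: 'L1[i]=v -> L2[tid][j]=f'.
Answer: L1[3]=0 -> L2[0][5]=37

Derivation:
vaddr = 233 = 0b011101001
Split: l1_idx=3, l2_idx=5, offset=1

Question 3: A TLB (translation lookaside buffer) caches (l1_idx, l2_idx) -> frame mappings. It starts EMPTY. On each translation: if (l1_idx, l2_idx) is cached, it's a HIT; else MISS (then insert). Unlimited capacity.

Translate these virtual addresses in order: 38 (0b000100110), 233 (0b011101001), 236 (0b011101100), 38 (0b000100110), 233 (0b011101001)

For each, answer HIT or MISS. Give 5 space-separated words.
vaddr=38: (0,4) not in TLB -> MISS, insert
vaddr=233: (3,5) not in TLB -> MISS, insert
vaddr=236: (3,5) in TLB -> HIT
vaddr=38: (0,4) in TLB -> HIT
vaddr=233: (3,5) in TLB -> HIT

Answer: MISS MISS HIT HIT HIT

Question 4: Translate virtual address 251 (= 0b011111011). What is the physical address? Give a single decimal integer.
Answer: 147

Derivation:
vaddr = 251 = 0b011111011
Split: l1_idx=3, l2_idx=7, offset=3
L1[3] = 0
L2[0][7] = 18
paddr = 18 * 8 + 3 = 147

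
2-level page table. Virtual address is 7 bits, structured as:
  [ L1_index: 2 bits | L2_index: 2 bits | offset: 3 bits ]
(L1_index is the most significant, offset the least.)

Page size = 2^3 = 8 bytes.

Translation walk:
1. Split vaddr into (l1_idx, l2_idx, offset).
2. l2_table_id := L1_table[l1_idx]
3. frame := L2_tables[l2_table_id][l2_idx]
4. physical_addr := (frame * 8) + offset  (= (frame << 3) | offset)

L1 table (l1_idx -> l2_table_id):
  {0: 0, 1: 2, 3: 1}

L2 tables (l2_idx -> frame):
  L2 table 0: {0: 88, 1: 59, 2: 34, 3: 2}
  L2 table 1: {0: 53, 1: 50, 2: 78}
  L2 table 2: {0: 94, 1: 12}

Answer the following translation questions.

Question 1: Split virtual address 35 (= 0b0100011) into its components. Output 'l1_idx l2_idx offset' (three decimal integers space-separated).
Answer: 1 0 3

Derivation:
vaddr = 35 = 0b0100011
  top 2 bits -> l1_idx = 1
  next 2 bits -> l2_idx = 0
  bottom 3 bits -> offset = 3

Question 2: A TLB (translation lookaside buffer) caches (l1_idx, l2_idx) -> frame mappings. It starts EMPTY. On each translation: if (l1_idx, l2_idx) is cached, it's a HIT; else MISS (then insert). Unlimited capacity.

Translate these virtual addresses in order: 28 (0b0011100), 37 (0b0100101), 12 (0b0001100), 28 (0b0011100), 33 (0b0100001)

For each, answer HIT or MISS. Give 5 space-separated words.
Answer: MISS MISS MISS HIT HIT

Derivation:
vaddr=28: (0,3) not in TLB -> MISS, insert
vaddr=37: (1,0) not in TLB -> MISS, insert
vaddr=12: (0,1) not in TLB -> MISS, insert
vaddr=28: (0,3) in TLB -> HIT
vaddr=33: (1,0) in TLB -> HIT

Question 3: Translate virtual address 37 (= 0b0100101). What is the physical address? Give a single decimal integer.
vaddr = 37 = 0b0100101
Split: l1_idx=1, l2_idx=0, offset=5
L1[1] = 2
L2[2][0] = 94
paddr = 94 * 8 + 5 = 757

Answer: 757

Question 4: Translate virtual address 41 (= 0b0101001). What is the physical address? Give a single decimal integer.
vaddr = 41 = 0b0101001
Split: l1_idx=1, l2_idx=1, offset=1
L1[1] = 2
L2[2][1] = 12
paddr = 12 * 8 + 1 = 97

Answer: 97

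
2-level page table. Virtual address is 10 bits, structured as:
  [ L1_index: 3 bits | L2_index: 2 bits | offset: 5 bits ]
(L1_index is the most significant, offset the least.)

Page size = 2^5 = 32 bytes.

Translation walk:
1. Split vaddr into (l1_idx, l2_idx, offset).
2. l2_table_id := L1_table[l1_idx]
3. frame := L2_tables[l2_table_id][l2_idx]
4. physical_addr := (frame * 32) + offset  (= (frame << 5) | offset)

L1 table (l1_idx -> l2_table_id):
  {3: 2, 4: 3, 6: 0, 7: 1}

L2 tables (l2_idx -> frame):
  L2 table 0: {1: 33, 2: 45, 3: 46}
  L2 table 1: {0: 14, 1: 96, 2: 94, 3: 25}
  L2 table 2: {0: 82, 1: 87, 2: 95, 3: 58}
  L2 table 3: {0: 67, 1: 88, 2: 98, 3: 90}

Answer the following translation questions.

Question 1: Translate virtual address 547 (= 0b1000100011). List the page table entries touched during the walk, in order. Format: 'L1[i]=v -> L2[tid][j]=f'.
Answer: L1[4]=3 -> L2[3][1]=88

Derivation:
vaddr = 547 = 0b1000100011
Split: l1_idx=4, l2_idx=1, offset=3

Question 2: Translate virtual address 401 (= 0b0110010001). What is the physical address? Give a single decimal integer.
vaddr = 401 = 0b0110010001
Split: l1_idx=3, l2_idx=0, offset=17
L1[3] = 2
L2[2][0] = 82
paddr = 82 * 32 + 17 = 2641

Answer: 2641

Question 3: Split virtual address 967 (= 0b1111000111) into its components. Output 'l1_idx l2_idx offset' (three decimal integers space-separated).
vaddr = 967 = 0b1111000111
  top 3 bits -> l1_idx = 7
  next 2 bits -> l2_idx = 2
  bottom 5 bits -> offset = 7

Answer: 7 2 7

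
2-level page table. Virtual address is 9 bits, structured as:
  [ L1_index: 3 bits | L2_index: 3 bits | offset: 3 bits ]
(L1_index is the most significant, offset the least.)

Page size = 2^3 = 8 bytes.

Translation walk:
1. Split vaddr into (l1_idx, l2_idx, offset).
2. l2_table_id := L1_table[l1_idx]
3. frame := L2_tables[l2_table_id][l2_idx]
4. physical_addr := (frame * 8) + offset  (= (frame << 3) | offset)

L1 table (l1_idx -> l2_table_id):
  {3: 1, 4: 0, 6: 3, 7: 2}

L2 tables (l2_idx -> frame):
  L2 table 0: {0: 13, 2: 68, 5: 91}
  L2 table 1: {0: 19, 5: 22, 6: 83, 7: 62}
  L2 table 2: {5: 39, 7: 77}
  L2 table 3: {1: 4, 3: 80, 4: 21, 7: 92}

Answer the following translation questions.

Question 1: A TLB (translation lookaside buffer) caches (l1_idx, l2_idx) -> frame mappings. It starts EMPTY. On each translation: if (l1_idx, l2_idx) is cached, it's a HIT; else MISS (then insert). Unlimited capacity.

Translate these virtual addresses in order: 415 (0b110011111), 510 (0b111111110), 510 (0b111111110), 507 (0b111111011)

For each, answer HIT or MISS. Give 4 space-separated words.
Answer: MISS MISS HIT HIT

Derivation:
vaddr=415: (6,3) not in TLB -> MISS, insert
vaddr=510: (7,7) not in TLB -> MISS, insert
vaddr=510: (7,7) in TLB -> HIT
vaddr=507: (7,7) in TLB -> HIT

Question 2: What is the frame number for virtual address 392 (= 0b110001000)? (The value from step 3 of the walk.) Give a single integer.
vaddr = 392: l1_idx=6, l2_idx=1
L1[6] = 3; L2[3][1] = 4

Answer: 4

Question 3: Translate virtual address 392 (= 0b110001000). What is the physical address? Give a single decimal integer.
Answer: 32

Derivation:
vaddr = 392 = 0b110001000
Split: l1_idx=6, l2_idx=1, offset=0
L1[6] = 3
L2[3][1] = 4
paddr = 4 * 8 + 0 = 32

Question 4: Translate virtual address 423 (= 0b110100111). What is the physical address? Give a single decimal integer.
Answer: 175

Derivation:
vaddr = 423 = 0b110100111
Split: l1_idx=6, l2_idx=4, offset=7
L1[6] = 3
L2[3][4] = 21
paddr = 21 * 8 + 7 = 175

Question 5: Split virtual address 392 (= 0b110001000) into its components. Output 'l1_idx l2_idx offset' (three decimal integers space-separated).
Answer: 6 1 0

Derivation:
vaddr = 392 = 0b110001000
  top 3 bits -> l1_idx = 6
  next 3 bits -> l2_idx = 1
  bottom 3 bits -> offset = 0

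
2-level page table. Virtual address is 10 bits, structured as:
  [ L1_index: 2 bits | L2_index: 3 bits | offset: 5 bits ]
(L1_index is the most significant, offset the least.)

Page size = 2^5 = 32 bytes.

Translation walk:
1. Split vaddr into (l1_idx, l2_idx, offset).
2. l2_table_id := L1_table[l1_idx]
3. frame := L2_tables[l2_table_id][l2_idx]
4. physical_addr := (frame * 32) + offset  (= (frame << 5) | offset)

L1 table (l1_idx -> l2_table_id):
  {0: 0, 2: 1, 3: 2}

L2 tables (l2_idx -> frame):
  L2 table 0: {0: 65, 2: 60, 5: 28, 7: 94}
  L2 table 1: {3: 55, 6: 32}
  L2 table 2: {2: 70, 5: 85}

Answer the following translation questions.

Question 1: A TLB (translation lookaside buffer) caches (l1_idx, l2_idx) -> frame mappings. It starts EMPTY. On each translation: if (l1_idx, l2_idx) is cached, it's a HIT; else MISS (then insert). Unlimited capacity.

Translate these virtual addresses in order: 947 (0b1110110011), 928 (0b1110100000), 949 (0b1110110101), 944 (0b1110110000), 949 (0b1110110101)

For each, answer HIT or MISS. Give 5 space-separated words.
Answer: MISS HIT HIT HIT HIT

Derivation:
vaddr=947: (3,5) not in TLB -> MISS, insert
vaddr=928: (3,5) in TLB -> HIT
vaddr=949: (3,5) in TLB -> HIT
vaddr=944: (3,5) in TLB -> HIT
vaddr=949: (3,5) in TLB -> HIT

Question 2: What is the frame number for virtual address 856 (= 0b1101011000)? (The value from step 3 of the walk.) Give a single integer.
vaddr = 856: l1_idx=3, l2_idx=2
L1[3] = 2; L2[2][2] = 70

Answer: 70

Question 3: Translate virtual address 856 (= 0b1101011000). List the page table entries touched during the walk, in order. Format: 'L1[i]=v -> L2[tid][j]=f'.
vaddr = 856 = 0b1101011000
Split: l1_idx=3, l2_idx=2, offset=24

Answer: L1[3]=2 -> L2[2][2]=70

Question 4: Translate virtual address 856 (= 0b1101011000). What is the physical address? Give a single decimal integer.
Answer: 2264

Derivation:
vaddr = 856 = 0b1101011000
Split: l1_idx=3, l2_idx=2, offset=24
L1[3] = 2
L2[2][2] = 70
paddr = 70 * 32 + 24 = 2264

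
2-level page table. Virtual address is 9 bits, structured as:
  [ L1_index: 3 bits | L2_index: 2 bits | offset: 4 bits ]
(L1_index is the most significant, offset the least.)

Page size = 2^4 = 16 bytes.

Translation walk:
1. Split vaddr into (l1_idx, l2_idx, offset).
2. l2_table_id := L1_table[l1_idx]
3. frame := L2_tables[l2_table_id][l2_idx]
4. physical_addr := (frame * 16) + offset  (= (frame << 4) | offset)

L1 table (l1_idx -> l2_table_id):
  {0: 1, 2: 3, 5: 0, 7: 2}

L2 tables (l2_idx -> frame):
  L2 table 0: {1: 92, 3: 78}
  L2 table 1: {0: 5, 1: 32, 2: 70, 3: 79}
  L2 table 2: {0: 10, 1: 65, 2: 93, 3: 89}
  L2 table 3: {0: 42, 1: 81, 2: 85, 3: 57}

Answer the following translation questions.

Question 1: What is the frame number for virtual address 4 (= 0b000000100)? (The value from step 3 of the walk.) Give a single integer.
Answer: 5

Derivation:
vaddr = 4: l1_idx=0, l2_idx=0
L1[0] = 1; L2[1][0] = 5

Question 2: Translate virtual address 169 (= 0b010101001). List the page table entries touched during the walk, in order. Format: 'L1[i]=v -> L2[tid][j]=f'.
Answer: L1[2]=3 -> L2[3][2]=85

Derivation:
vaddr = 169 = 0b010101001
Split: l1_idx=2, l2_idx=2, offset=9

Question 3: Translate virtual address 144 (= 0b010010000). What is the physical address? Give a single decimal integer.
vaddr = 144 = 0b010010000
Split: l1_idx=2, l2_idx=1, offset=0
L1[2] = 3
L2[3][1] = 81
paddr = 81 * 16 + 0 = 1296

Answer: 1296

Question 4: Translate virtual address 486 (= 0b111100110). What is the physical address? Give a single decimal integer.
vaddr = 486 = 0b111100110
Split: l1_idx=7, l2_idx=2, offset=6
L1[7] = 2
L2[2][2] = 93
paddr = 93 * 16 + 6 = 1494

Answer: 1494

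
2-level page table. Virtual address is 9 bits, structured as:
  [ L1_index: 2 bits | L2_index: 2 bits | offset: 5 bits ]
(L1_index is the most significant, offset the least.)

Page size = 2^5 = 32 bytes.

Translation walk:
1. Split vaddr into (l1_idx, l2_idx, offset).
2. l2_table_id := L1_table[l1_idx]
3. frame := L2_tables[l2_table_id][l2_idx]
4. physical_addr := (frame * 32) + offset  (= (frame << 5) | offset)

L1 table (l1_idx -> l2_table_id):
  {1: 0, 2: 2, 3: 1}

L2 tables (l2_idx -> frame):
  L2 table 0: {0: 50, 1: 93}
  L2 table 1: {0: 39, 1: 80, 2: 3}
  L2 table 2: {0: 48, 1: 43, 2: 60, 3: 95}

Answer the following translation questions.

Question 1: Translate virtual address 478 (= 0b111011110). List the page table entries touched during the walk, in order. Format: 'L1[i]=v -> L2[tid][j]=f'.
vaddr = 478 = 0b111011110
Split: l1_idx=3, l2_idx=2, offset=30

Answer: L1[3]=1 -> L2[1][2]=3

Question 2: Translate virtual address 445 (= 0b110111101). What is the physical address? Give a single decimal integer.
vaddr = 445 = 0b110111101
Split: l1_idx=3, l2_idx=1, offset=29
L1[3] = 1
L2[1][1] = 80
paddr = 80 * 32 + 29 = 2589

Answer: 2589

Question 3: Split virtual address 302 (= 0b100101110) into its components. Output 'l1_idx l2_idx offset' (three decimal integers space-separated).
vaddr = 302 = 0b100101110
  top 2 bits -> l1_idx = 2
  next 2 bits -> l2_idx = 1
  bottom 5 bits -> offset = 14

Answer: 2 1 14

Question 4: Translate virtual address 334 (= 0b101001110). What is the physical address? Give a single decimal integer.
Answer: 1934

Derivation:
vaddr = 334 = 0b101001110
Split: l1_idx=2, l2_idx=2, offset=14
L1[2] = 2
L2[2][2] = 60
paddr = 60 * 32 + 14 = 1934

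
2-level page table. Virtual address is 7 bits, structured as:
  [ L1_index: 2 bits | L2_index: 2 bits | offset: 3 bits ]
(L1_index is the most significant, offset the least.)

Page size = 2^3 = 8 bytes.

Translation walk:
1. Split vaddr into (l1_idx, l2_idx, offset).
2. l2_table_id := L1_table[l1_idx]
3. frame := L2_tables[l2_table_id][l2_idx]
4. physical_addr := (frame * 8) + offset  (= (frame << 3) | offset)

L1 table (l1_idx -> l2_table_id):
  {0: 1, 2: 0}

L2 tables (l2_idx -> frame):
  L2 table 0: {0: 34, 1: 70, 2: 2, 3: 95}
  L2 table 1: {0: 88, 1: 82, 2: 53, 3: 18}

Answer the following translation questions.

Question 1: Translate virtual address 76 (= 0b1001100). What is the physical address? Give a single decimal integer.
vaddr = 76 = 0b1001100
Split: l1_idx=2, l2_idx=1, offset=4
L1[2] = 0
L2[0][1] = 70
paddr = 70 * 8 + 4 = 564

Answer: 564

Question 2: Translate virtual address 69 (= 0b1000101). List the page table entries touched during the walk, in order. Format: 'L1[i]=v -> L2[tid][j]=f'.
Answer: L1[2]=0 -> L2[0][0]=34

Derivation:
vaddr = 69 = 0b1000101
Split: l1_idx=2, l2_idx=0, offset=5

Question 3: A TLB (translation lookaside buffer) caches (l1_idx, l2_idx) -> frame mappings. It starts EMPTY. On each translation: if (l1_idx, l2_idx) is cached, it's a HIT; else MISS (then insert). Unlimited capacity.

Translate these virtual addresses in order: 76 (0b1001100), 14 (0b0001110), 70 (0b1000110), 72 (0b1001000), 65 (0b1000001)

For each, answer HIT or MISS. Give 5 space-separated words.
Answer: MISS MISS MISS HIT HIT

Derivation:
vaddr=76: (2,1) not in TLB -> MISS, insert
vaddr=14: (0,1) not in TLB -> MISS, insert
vaddr=70: (2,0) not in TLB -> MISS, insert
vaddr=72: (2,1) in TLB -> HIT
vaddr=65: (2,0) in TLB -> HIT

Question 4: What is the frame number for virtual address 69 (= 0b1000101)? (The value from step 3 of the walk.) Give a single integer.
vaddr = 69: l1_idx=2, l2_idx=0
L1[2] = 0; L2[0][0] = 34

Answer: 34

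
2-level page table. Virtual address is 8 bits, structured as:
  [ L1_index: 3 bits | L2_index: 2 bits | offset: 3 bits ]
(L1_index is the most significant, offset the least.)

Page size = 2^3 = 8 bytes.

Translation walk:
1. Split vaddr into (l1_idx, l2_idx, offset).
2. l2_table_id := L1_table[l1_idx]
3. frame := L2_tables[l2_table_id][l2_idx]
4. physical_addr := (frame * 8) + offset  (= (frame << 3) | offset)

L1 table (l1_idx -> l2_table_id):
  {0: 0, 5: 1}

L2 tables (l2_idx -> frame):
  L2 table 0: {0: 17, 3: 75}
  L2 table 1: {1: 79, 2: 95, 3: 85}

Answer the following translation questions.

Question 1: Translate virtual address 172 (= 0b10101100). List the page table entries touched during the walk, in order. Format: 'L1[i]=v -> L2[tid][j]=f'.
vaddr = 172 = 0b10101100
Split: l1_idx=5, l2_idx=1, offset=4

Answer: L1[5]=1 -> L2[1][1]=79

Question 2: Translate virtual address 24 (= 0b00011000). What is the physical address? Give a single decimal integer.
vaddr = 24 = 0b00011000
Split: l1_idx=0, l2_idx=3, offset=0
L1[0] = 0
L2[0][3] = 75
paddr = 75 * 8 + 0 = 600

Answer: 600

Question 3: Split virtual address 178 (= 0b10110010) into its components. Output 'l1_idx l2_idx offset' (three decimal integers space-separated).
vaddr = 178 = 0b10110010
  top 3 bits -> l1_idx = 5
  next 2 bits -> l2_idx = 2
  bottom 3 bits -> offset = 2

Answer: 5 2 2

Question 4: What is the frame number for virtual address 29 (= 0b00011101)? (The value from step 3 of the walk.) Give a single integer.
vaddr = 29: l1_idx=0, l2_idx=3
L1[0] = 0; L2[0][3] = 75

Answer: 75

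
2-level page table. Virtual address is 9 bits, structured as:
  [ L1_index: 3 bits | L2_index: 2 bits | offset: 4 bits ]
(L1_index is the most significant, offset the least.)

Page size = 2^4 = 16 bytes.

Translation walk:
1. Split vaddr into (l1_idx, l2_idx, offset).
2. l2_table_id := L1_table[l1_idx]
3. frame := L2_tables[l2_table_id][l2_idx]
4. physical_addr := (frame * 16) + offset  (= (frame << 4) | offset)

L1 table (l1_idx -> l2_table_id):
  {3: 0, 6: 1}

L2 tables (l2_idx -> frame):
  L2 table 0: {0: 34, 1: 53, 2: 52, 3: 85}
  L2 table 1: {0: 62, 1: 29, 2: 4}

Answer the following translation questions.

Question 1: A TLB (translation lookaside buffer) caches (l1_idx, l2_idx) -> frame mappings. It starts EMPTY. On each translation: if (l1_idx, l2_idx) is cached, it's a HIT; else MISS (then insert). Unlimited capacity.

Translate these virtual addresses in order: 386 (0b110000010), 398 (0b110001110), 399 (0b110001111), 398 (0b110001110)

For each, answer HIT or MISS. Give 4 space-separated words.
Answer: MISS HIT HIT HIT

Derivation:
vaddr=386: (6,0) not in TLB -> MISS, insert
vaddr=398: (6,0) in TLB -> HIT
vaddr=399: (6,0) in TLB -> HIT
vaddr=398: (6,0) in TLB -> HIT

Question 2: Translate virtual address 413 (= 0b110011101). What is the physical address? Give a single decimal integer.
Answer: 477

Derivation:
vaddr = 413 = 0b110011101
Split: l1_idx=6, l2_idx=1, offset=13
L1[6] = 1
L2[1][1] = 29
paddr = 29 * 16 + 13 = 477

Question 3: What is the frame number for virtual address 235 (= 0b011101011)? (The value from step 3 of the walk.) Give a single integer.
Answer: 52

Derivation:
vaddr = 235: l1_idx=3, l2_idx=2
L1[3] = 0; L2[0][2] = 52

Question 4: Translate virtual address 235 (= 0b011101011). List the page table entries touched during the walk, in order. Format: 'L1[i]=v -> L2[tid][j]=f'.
Answer: L1[3]=0 -> L2[0][2]=52

Derivation:
vaddr = 235 = 0b011101011
Split: l1_idx=3, l2_idx=2, offset=11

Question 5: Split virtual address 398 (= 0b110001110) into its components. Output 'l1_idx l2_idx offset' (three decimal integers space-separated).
Answer: 6 0 14

Derivation:
vaddr = 398 = 0b110001110
  top 3 bits -> l1_idx = 6
  next 2 bits -> l2_idx = 0
  bottom 4 bits -> offset = 14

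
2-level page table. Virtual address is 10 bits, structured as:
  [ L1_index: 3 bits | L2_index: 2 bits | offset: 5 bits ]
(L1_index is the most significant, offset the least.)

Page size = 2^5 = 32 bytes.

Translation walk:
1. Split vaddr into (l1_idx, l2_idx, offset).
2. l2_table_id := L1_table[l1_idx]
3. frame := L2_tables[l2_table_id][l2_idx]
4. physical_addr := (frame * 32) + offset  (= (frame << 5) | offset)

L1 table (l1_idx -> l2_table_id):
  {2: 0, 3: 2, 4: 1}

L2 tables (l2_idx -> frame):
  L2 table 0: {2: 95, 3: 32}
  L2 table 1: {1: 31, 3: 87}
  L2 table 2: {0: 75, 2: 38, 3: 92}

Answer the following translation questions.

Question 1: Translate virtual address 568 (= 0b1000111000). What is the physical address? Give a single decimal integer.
vaddr = 568 = 0b1000111000
Split: l1_idx=4, l2_idx=1, offset=24
L1[4] = 1
L2[1][1] = 31
paddr = 31 * 32 + 24 = 1016

Answer: 1016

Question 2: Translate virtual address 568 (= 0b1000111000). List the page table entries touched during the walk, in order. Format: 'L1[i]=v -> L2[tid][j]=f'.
vaddr = 568 = 0b1000111000
Split: l1_idx=4, l2_idx=1, offset=24

Answer: L1[4]=1 -> L2[1][1]=31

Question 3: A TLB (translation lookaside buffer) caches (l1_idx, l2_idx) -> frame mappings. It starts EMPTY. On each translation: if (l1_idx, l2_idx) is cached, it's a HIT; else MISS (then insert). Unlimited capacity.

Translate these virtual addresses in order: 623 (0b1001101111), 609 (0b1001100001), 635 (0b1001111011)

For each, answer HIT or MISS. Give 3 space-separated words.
vaddr=623: (4,3) not in TLB -> MISS, insert
vaddr=609: (4,3) in TLB -> HIT
vaddr=635: (4,3) in TLB -> HIT

Answer: MISS HIT HIT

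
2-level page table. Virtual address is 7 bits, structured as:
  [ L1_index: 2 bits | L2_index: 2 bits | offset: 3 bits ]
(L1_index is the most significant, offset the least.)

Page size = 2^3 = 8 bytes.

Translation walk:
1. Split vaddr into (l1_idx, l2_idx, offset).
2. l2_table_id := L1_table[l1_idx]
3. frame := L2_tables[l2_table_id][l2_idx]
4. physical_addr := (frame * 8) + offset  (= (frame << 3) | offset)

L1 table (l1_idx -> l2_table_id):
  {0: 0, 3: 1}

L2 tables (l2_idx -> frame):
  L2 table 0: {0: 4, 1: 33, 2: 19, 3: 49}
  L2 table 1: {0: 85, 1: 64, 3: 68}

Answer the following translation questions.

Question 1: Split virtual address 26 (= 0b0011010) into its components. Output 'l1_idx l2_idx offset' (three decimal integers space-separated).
Answer: 0 3 2

Derivation:
vaddr = 26 = 0b0011010
  top 2 bits -> l1_idx = 0
  next 2 bits -> l2_idx = 3
  bottom 3 bits -> offset = 2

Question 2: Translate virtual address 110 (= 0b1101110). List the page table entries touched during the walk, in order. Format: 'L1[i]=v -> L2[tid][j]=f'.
Answer: L1[3]=1 -> L2[1][1]=64

Derivation:
vaddr = 110 = 0b1101110
Split: l1_idx=3, l2_idx=1, offset=6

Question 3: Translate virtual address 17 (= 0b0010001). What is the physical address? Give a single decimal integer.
Answer: 153

Derivation:
vaddr = 17 = 0b0010001
Split: l1_idx=0, l2_idx=2, offset=1
L1[0] = 0
L2[0][2] = 19
paddr = 19 * 8 + 1 = 153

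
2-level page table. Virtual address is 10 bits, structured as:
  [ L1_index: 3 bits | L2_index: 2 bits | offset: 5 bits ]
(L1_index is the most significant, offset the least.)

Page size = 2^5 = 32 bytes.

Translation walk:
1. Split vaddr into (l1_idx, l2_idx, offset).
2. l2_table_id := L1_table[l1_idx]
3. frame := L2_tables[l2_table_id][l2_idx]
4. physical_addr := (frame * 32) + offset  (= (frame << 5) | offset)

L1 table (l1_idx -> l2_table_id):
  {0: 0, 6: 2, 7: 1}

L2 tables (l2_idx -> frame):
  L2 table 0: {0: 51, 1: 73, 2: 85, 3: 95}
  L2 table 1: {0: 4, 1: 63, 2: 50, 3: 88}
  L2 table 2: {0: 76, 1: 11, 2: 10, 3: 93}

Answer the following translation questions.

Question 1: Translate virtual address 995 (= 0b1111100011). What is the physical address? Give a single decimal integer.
vaddr = 995 = 0b1111100011
Split: l1_idx=7, l2_idx=3, offset=3
L1[7] = 1
L2[1][3] = 88
paddr = 88 * 32 + 3 = 2819

Answer: 2819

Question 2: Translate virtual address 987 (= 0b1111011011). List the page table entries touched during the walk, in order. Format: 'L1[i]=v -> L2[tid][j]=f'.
vaddr = 987 = 0b1111011011
Split: l1_idx=7, l2_idx=2, offset=27

Answer: L1[7]=1 -> L2[1][2]=50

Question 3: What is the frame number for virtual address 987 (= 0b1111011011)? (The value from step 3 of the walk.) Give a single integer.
vaddr = 987: l1_idx=7, l2_idx=2
L1[7] = 1; L2[1][2] = 50

Answer: 50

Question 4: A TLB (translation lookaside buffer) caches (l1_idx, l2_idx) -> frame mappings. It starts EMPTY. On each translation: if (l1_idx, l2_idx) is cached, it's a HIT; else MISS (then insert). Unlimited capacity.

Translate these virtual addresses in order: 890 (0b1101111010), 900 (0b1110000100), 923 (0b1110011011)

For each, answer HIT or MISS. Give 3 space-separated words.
Answer: MISS MISS HIT

Derivation:
vaddr=890: (6,3) not in TLB -> MISS, insert
vaddr=900: (7,0) not in TLB -> MISS, insert
vaddr=923: (7,0) in TLB -> HIT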